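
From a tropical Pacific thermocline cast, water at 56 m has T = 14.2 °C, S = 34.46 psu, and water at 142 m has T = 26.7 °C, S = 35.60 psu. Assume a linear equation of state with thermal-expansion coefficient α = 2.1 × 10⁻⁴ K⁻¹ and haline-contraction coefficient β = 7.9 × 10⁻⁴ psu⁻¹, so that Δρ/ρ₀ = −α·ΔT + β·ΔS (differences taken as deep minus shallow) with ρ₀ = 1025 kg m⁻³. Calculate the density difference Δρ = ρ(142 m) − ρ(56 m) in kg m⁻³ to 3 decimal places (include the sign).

ΔT = +12.5 K, ΔS = +1.14 psu (deep − shallow).
Δρ/ρ₀ = −(2.1 × 10⁻⁴)(+12.5) + (7.9 × 10⁻⁴)(+1.14) = -1.7244 × 10⁻³.
Δρ = 1025 × (-1.7244 × 10⁻³) = -1.768 kg m⁻³.
Negative Δρ: lighter below, statically unstable.

-1.768 kg m⁻³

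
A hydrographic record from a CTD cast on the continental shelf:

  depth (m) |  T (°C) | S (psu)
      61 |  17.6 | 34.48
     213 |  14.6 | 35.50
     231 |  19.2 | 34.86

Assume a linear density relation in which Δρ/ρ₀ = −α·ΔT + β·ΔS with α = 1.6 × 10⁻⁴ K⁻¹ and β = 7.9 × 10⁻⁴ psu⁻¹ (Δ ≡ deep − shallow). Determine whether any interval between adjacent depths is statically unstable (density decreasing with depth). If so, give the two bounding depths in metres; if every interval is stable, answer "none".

Evaluate Δρ/ρ₀ = −αΔT + βΔS across each adjacent pair:
  61–213 m: −αΔT+βΔS = −(1.6 × 10⁻⁴)(-3.0)+(7.9 × 10⁻⁴)(+1.02) = 1.3 × 10⁻³ → stable
  213–231 m: −αΔT+βΔS = −(1.6 × 10⁻⁴)(+4.6)+(7.9 × 10⁻⁴)(-0.64) = -1.2 × 10⁻³ → UNSTABLE
The 213–231 m interval has Δρ < 0: lighter water underlies denser water.

213–231 m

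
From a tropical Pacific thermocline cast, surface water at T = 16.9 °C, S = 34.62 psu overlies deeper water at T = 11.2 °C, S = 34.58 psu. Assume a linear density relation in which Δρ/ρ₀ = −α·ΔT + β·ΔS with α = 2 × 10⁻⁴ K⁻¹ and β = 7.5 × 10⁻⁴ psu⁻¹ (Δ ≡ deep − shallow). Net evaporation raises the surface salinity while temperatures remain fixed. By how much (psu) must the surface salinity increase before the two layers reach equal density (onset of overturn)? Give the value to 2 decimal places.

1.48 psu

Neutral buoyancy requires −α(T_deep − T_surf) + β(S_deep − S_surf′) = 0.
S_surf′ = S_deep − (α/β)·ΔT = 34.58 − (2 × 10⁻⁴/7.5 × 10⁻⁴)·(-5.7) = 36.1000 psu.
Increase required: 36.1000 − 34.62 = 1.4800 psu.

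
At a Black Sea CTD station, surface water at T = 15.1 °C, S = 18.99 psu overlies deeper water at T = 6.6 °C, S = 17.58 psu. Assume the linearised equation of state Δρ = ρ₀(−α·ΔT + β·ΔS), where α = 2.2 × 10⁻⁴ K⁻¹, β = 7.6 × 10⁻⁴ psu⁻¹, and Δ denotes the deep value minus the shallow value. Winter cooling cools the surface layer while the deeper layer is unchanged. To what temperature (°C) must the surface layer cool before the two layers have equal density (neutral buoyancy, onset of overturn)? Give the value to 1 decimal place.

Neutral buoyancy requires Δρ = 0, i.e. −α(T_deep − T_surf′) + β(S_deep − S_surf) = 0.
T_surf′ = T_deep − (β/α)·ΔS = 6.6 − (7.6 × 10⁻⁴/2.2 × 10⁻⁴)·(-1.41) = 11.471 °C.
Cooling required: 15.1 − (11.471) = 3.629 °C.

11.5 °C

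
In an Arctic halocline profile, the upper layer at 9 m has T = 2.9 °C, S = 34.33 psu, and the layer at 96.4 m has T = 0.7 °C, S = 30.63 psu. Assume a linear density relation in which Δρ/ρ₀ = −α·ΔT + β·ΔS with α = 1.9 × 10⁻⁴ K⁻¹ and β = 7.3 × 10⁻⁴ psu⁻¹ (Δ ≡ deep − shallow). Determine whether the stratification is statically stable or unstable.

unstable

ΔT = 0.7 − 2.9 = -2.2 K and ΔS = 30.63 − 34.33 = -3.70 psu (deep − shallow).
−αΔT = 4.18 × 10⁻⁴; βΔS = -2.701 × 10⁻³; sum Δρ/ρ₀ = -2.283 × 10⁻³.
Δρ/ρ₀ < 0, so Δρ < 0: deeper water is lighter → statically unstable; the column would overturn.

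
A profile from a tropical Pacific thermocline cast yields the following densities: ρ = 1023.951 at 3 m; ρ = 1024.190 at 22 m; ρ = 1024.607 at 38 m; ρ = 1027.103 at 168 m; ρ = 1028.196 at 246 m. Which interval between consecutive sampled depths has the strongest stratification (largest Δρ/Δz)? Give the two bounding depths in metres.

22–38 m

Compute the density gradient over each adjacent pair:
  3–22 m: Δρ/Δz = 0.239/19 = 0.013 kg m⁻⁴
  22–38 m: Δρ/Δz = 0.417/16 = 0.026 kg m⁻⁴
  38–168 m: Δρ/Δz = 2.496/130 = 0.019 kg m⁻⁴
  168–246 m: Δρ/Δz = 1.093/78 = 0.014 kg m⁻⁴
The largest gradient is in the 22–38 m interval — the pycnocline.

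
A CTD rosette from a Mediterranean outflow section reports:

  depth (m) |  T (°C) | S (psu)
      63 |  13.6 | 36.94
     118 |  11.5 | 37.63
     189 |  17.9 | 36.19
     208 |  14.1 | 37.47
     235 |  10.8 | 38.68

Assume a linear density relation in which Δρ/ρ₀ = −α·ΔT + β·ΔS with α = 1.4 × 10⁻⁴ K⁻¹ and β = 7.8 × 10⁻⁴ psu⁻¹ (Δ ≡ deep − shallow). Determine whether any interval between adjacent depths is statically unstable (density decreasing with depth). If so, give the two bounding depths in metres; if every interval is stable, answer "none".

Evaluate Δρ/ρ₀ = −αΔT + βΔS across each adjacent pair:
  63–118 m: −αΔT+βΔS = −(1.4 × 10⁻⁴)(-2.1)+(7.8 × 10⁻⁴)(+0.69) = 8.3 × 10⁻⁴ → stable
  118–189 m: −αΔT+βΔS = −(1.4 × 10⁻⁴)(+6.4)+(7.8 × 10⁻⁴)(-1.44) = -2.0 × 10⁻³ → UNSTABLE
  189–208 m: −αΔT+βΔS = −(1.4 × 10⁻⁴)(-3.8)+(7.8 × 10⁻⁴)(+1.28) = 1.5 × 10⁻³ → stable
  208–235 m: −αΔT+βΔS = −(1.4 × 10⁻⁴)(-3.3)+(7.8 × 10⁻⁴)(+1.21) = 1.4 × 10⁻³ → stable
The 118–189 m interval has Δρ < 0: lighter water underlies denser water.

118–189 m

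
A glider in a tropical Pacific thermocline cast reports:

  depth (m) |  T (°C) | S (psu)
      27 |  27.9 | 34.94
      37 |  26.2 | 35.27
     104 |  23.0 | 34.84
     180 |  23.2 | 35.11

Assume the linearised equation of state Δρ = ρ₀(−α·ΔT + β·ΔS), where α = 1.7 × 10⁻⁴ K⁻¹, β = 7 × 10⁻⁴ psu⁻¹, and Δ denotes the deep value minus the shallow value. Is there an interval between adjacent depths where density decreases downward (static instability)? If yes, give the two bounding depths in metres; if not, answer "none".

none

Evaluate Δρ/ρ₀ = −αΔT + βΔS across each adjacent pair:
  27–37 m: −αΔT+βΔS = −(1.7 × 10⁻⁴)(-1.7)+(7 × 10⁻⁴)(+0.33) = 5.2 × 10⁻⁴ → stable
  37–104 m: −αΔT+βΔS = −(1.7 × 10⁻⁴)(-3.2)+(7 × 10⁻⁴)(-0.43) = 2.4 × 10⁻⁴ → stable
  104–180 m: −αΔT+βΔS = −(1.7 × 10⁻⁴)(+0.2)+(7 × 10⁻⁴)(+0.27) = 1.5 × 10⁻⁴ → stable
Every interval has Δρ > 0: the column is stably stratified throughout.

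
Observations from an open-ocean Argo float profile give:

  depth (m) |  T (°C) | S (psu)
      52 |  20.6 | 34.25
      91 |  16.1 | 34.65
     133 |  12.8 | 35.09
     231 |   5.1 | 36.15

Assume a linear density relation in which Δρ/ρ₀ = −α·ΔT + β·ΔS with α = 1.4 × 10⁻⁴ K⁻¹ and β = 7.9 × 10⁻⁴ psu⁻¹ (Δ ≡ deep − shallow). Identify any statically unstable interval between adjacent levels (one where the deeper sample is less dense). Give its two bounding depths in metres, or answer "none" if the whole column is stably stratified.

none

Evaluate Δρ/ρ₀ = −αΔT + βΔS across each adjacent pair:
  52–91 m: −αΔT+βΔS = −(1.4 × 10⁻⁴)(-4.5)+(7.9 × 10⁻⁴)(+0.40) = 9.5 × 10⁻⁴ → stable
  91–133 m: −αΔT+βΔS = −(1.4 × 10⁻⁴)(-3.3)+(7.9 × 10⁻⁴)(+0.44) = 8.1 × 10⁻⁴ → stable
  133–231 m: −αΔT+βΔS = −(1.4 × 10⁻⁴)(-7.7)+(7.9 × 10⁻⁴)(+1.06) = 1.9 × 10⁻³ → stable
Every interval has Δρ > 0: the column is stably stratified throughout.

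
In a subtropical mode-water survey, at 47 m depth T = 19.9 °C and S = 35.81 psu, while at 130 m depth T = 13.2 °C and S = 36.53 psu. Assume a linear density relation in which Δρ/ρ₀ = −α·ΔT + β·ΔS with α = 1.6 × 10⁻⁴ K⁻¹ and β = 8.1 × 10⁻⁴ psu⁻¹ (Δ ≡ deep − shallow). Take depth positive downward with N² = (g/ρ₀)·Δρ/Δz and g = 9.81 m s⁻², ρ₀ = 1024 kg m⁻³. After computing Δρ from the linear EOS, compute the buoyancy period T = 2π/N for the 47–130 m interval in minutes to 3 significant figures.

ΔT = -6.7 K, ΔS = +0.72 psu (deep − shallow).
Δρ/ρ₀ = −αΔT + βΔS = 1.072 × 10⁻³ + 5.832 × 10⁻⁴ = 1.6552 × 10⁻³, so Δρ ≈ 1.695 kg m⁻³.
N² = (g/ρ₀)·Δρ/Δz = g·(Δρ/ρ₀)/Δz = 9.81 × 1.6552 × 10⁻³ / 83 = 1.9563 × 10⁻⁴ s⁻².
N = √(1.9563 × 10⁻⁴) = 0.013987 rad s⁻¹ → T = 2π/N = 449.22 s = 7.4870 min ≈ 7.49 min.

7.49 min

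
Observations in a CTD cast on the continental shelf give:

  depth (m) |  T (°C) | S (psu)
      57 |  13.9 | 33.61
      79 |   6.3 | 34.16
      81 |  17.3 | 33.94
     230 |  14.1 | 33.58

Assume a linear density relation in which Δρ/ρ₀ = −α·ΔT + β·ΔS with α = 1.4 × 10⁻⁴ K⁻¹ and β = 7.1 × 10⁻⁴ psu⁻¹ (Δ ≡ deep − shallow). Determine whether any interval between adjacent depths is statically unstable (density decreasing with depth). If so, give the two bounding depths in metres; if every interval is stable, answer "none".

Evaluate Δρ/ρ₀ = −αΔT + βΔS across each adjacent pair:
  57–79 m: −αΔT+βΔS = −(1.4 × 10⁻⁴)(-7.6)+(7.1 × 10⁻⁴)(+0.55) = 1.5 × 10⁻³ → stable
  79–81 m: −αΔT+βΔS = −(1.4 × 10⁻⁴)(+11.0)+(7.1 × 10⁻⁴)(-0.22) = -1.7 × 10⁻³ → UNSTABLE
  81–230 m: −αΔT+βΔS = −(1.4 × 10⁻⁴)(-3.2)+(7.1 × 10⁻⁴)(-0.36) = 1.9 × 10⁻⁴ → stable
The 79–81 m interval has Δρ < 0: lighter water underlies denser water.

79–81 m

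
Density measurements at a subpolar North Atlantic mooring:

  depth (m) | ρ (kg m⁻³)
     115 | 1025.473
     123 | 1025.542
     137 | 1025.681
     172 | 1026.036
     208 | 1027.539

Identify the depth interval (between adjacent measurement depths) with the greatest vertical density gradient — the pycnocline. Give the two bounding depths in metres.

172–208 m

Compute the density gradient over each adjacent pair:
  115–123 m: Δρ/Δz = 0.069/8 = 8.6 × 10⁻³ kg m⁻⁴
  123–137 m: Δρ/Δz = 0.139/14 = 9.9 × 10⁻³ kg m⁻⁴
  137–172 m: Δρ/Δz = 0.355/35 = 0.010 kg m⁻⁴
  172–208 m: Δρ/Δz = 1.503/36 = 0.042 kg m⁻⁴
The largest gradient is in the 172–208 m interval — the pycnocline.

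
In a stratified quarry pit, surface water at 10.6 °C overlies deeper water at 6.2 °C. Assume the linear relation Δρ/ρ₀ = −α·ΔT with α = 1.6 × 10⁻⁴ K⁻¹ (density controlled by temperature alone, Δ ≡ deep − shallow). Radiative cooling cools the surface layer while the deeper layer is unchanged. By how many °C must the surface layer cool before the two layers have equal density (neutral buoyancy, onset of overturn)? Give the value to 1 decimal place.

4.4 °C

With temperature the only control, equal density requires T_surf′ = T_deep.
T_surf′ = 6.2 °C.
Cooling required: 10.6 − 6.2 = 4.4 °C.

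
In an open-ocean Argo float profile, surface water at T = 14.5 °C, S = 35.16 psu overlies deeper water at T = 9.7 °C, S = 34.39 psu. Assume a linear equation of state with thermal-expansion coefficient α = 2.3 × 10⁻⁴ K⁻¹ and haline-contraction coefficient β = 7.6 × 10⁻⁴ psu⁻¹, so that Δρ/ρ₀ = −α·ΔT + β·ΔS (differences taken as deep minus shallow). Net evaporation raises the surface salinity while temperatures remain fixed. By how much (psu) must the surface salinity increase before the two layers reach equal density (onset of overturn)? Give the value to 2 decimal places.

0.68 psu

Neutral buoyancy requires −α(T_deep − T_surf) + β(S_deep − S_surf′) = 0.
S_surf′ = S_deep − (α/β)·ΔT = 34.39 − (2.3 × 10⁻⁴/7.6 × 10⁻⁴)·(-4.8) = 35.8426 psu.
Increase required: 35.8426 − 35.16 = 0.6826 psu.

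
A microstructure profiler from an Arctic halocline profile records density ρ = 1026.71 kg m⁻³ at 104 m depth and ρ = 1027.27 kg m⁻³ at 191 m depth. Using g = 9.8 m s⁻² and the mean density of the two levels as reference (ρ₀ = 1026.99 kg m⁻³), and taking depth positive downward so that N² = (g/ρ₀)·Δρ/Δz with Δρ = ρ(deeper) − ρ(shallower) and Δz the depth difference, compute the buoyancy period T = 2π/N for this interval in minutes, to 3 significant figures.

Δρ = 1027.27 − 1026.71 = 0.56 kg m⁻³ over Δz = 191 − 104 = 87 m.
N² = (9.8/1026.99) × (0.56/87) = 6.1423 × 10⁻⁵ s⁻².
N = √(6.1423 × 10⁻⁵) = 7.8373 × 10⁻³ rad s⁻¹, so T = 2π/N = 801.70 s = 13.362 min ≈ 13.4 min.

13.4 min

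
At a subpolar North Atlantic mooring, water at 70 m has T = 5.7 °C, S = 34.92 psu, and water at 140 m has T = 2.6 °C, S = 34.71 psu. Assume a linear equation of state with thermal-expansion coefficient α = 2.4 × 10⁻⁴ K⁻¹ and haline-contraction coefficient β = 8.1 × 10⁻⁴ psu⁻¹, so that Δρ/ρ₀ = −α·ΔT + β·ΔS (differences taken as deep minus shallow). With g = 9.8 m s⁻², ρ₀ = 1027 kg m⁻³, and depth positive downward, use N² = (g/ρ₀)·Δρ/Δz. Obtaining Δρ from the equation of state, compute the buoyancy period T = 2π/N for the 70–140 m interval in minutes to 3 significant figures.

11.7 min

ΔT = -3.1 K, ΔS = -0.21 psu (deep − shallow).
Δρ/ρ₀ = −αΔT + βΔS = 7.44 × 10⁻⁴ − 1.701 × 10⁻⁴ = 5.739 × 10⁻⁴, so Δρ ≈ 0.5894 kg m⁻³.
N² = (g/ρ₀)·Δρ/Δz = g·(Δρ/ρ₀)/Δz = 9.8 × 5.739 × 10⁻⁴ / 70 = 8.0346 × 10⁻⁵ s⁻².
N = √(8.0346 × 10⁻⁵) = 8.9636 × 10⁻³ rad s⁻¹ → T = 2π/N = 700.97 s = 11.683 min ≈ 11.7 min.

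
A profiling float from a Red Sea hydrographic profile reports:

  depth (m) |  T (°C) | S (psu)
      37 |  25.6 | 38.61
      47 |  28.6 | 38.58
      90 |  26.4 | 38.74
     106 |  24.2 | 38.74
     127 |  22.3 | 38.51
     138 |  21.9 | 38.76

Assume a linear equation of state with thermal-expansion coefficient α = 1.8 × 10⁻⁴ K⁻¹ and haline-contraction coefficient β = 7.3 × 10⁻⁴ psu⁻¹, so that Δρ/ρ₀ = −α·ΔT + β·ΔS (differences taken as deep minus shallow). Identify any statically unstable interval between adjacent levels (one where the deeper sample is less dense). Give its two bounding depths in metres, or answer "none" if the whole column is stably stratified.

37–47 m

Evaluate Δρ/ρ₀ = −αΔT + βΔS across each adjacent pair:
  37–47 m: −αΔT+βΔS = −(1.8 × 10⁻⁴)(+3.0)+(7.3 × 10⁻⁴)(-0.03) = -5.6 × 10⁻⁴ → UNSTABLE
  47–90 m: −αΔT+βΔS = −(1.8 × 10⁻⁴)(-2.2)+(7.3 × 10⁻⁴)(+0.16) = 5.1 × 10⁻⁴ → stable
  90–106 m: −αΔT+βΔS = −(1.8 × 10⁻⁴)(-2.2)+(7.3 × 10⁻⁴)(+0.00) = 4.0 × 10⁻⁴ → stable
  106–127 m: −αΔT+βΔS = −(1.8 × 10⁻⁴)(-1.9)+(7.3 × 10⁻⁴)(-0.23) = 1.7 × 10⁻⁴ → stable
  127–138 m: −αΔT+βΔS = −(1.8 × 10⁻⁴)(-0.4)+(7.3 × 10⁻⁴)(+0.25) = 2.5 × 10⁻⁴ → stable
The 37–47 m interval has Δρ < 0: lighter water underlies denser water.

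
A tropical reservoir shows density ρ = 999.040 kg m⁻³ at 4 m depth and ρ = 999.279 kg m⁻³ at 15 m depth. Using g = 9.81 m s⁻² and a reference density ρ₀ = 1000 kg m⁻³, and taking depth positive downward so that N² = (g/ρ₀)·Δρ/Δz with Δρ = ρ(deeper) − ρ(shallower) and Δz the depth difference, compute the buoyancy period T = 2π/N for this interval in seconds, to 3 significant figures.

Δρ = 999.279 − 999.040 = 0.239 kg m⁻³ over Δz = 15 − 4 = 11 m.
N² = (9.81/1000) × (0.239/11) = 2.1314 × 10⁻⁴ s⁻².
N = √(2.1314 × 10⁻⁴) = 0.014599 rad s⁻¹, so T = 2π/N = 430.38 s ≈ 430 s.

430 s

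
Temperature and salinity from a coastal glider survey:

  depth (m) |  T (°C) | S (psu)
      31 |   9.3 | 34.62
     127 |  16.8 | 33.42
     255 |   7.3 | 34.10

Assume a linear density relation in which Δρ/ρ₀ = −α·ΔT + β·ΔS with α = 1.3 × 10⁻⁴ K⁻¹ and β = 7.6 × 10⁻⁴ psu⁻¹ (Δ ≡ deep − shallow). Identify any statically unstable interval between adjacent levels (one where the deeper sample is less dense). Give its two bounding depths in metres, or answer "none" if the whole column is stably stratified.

31–127 m

Evaluate Δρ/ρ₀ = −αΔT + βΔS across each adjacent pair:
  31–127 m: −αΔT+βΔS = −(1.3 × 10⁻⁴)(+7.5)+(7.6 × 10⁻⁴)(-1.20) = -1.9 × 10⁻³ → UNSTABLE
  127–255 m: −αΔT+βΔS = −(1.3 × 10⁻⁴)(-9.5)+(7.6 × 10⁻⁴)(+0.68) = 1.8 × 10⁻³ → stable
The 31–127 m interval has Δρ < 0: lighter water underlies denser water.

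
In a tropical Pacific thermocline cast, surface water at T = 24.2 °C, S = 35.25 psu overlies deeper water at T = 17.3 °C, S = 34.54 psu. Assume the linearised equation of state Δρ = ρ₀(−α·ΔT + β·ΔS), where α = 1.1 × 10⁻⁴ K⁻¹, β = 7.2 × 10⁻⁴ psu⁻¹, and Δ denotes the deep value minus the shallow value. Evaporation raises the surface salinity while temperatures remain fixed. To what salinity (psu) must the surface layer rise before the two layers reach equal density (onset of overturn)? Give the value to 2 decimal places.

Neutral buoyancy requires −α(T_deep − T_surf) + β(S_deep − S_surf′) = 0.
S_surf′ = S_deep − (α/β)·ΔT = 34.54 − (1.1 × 10⁻⁴/7.2 × 10⁻⁴)·(-6.9) = 35.5942 psu.
Increase required: 35.5942 − 35.25 = 0.3442 psu.

35.59 psu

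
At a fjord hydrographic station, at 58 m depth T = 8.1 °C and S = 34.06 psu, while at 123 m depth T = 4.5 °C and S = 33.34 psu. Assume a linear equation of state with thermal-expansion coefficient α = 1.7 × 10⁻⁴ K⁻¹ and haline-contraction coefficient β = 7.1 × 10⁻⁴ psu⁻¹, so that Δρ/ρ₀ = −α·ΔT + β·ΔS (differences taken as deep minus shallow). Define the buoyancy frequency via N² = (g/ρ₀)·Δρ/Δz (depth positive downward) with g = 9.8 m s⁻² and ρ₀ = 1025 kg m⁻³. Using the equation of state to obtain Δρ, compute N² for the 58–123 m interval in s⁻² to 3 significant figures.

1.52 × 10⁻⁵ s⁻²

ΔT = -3.6 K, ΔS = -0.72 psu (deep − shallow).
Δρ/ρ₀ = −αΔT + βΔS = 6.12 × 10⁻⁴ − 5.112 × 10⁻⁴ = 1.008 × 10⁻⁴, so Δρ ≈ 0.1033 kg m⁻³.
N² = (g/ρ₀)·Δρ/Δz = g·(Δρ/ρ₀)/Δz = 9.8 × 1.008 × 10⁻⁴ / 65 = 1.5198 × 10⁻⁵ s⁻² ≈ 1.52 × 10⁻⁵ s⁻².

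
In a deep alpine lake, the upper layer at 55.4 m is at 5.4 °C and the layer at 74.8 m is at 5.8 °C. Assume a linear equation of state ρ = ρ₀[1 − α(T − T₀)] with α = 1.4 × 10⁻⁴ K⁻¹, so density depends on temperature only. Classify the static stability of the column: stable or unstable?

ΔT = 5.8 − 5.4 = +0.4 K, so Δρ/ρ₀ = −αΔT = -5.60 × 10⁻⁵.
Δρ/ρ₀ < 0, so Δρ < 0: deeper water is lighter → statically unstable; the column would overturn.

unstable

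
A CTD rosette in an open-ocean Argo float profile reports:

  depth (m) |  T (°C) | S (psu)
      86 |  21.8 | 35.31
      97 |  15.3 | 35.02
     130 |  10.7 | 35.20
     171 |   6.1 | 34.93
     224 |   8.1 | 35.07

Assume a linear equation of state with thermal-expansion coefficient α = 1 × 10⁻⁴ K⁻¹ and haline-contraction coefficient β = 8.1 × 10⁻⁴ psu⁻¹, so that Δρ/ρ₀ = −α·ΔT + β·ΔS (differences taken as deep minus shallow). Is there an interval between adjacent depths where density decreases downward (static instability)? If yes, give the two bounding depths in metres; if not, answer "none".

171–224 m

Evaluate Δρ/ρ₀ = −αΔT + βΔS across each adjacent pair:
  86–97 m: −αΔT+βΔS = −(1 × 10⁻⁴)(-6.5)+(8.1 × 10⁻⁴)(-0.29) = 4.2 × 10⁻⁴ → stable
  97–130 m: −αΔT+βΔS = −(1 × 10⁻⁴)(-4.6)+(8.1 × 10⁻⁴)(+0.18) = 6.1 × 10⁻⁴ → stable
  130–171 m: −αΔT+βΔS = −(1 × 10⁻⁴)(-4.6)+(8.1 × 10⁻⁴)(-0.27) = 2.4 × 10⁻⁴ → stable
  171–224 m: −αΔT+βΔS = −(1 × 10⁻⁴)(+2.0)+(8.1 × 10⁻⁴)(+0.14) = -8.7 × 10⁻⁵ → UNSTABLE
The 171–224 m interval has Δρ < 0: lighter water underlies denser water.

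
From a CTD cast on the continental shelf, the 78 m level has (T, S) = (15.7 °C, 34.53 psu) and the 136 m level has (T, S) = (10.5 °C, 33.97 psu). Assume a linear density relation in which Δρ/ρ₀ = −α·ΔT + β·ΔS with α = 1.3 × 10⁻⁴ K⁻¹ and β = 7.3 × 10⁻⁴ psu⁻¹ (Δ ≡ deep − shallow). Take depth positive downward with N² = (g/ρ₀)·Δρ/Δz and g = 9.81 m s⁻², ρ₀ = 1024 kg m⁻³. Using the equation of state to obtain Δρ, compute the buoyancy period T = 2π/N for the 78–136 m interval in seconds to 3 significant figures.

ΔT = -5.2 K, ΔS = -0.56 psu (deep − shallow).
Δρ/ρ₀ = −αΔT + βΔS = 6.76 × 10⁻⁴ − 4.088 × 10⁻⁴ = 2.672 × 10⁻⁴, so Δρ ≈ 0.2736 kg m⁻³.
N² = (g/ρ₀)·Δρ/Δz = g·(Δρ/ρ₀)/Δz = 9.81 × 2.672 × 10⁻⁴ / 58 = 4.5194 × 10⁻⁵ s⁻².
N = √(4.5194 × 10⁻⁵) = 6.7226 × 10⁻³ rad s⁻¹ → T = 2π/N = 934.64 s ≈ 935 s.

935 s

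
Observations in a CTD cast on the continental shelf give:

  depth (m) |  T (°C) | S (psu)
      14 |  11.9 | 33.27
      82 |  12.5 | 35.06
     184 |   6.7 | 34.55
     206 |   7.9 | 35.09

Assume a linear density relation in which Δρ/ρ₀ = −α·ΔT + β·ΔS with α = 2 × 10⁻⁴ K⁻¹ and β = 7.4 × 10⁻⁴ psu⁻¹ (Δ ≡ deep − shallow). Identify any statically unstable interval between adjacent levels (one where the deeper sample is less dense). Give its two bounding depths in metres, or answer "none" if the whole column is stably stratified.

none

Evaluate Δρ/ρ₀ = −αΔT + βΔS across each adjacent pair:
  14–82 m: −αΔT+βΔS = −(2 × 10⁻⁴)(+0.6)+(7.4 × 10⁻⁴)(+1.79) = 1.2 × 10⁻³ → stable
  82–184 m: −αΔT+βΔS = −(2 × 10⁻⁴)(-5.8)+(7.4 × 10⁻⁴)(-0.51) = 7.8 × 10⁻⁴ → stable
  184–206 m: −αΔT+βΔS = −(2 × 10⁻⁴)(+1.2)+(7.4 × 10⁻⁴)(+0.54) = 1.6 × 10⁻⁴ → stable
Every interval has Δρ > 0: the column is stably stratified throughout.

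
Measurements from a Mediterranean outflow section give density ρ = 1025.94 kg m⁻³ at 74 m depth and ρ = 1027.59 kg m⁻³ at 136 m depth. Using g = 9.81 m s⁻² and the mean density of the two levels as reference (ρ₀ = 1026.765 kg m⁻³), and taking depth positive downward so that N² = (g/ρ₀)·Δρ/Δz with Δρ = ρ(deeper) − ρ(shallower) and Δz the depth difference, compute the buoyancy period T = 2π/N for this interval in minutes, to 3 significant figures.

Δρ = 1027.59 − 1025.94 = 1.65 kg m⁻³ over Δz = 136 − 74 = 62 m.
N² = (9.81/1026.765) × (1.65/62) = 2.5427 × 10⁻⁴ s⁻².
N = √(2.5427 × 10⁻⁴) = 0.015946 rad s⁻¹, so T = 2π/N = 394.03 s = 6.5672 min ≈ 6.57 min.

6.57 min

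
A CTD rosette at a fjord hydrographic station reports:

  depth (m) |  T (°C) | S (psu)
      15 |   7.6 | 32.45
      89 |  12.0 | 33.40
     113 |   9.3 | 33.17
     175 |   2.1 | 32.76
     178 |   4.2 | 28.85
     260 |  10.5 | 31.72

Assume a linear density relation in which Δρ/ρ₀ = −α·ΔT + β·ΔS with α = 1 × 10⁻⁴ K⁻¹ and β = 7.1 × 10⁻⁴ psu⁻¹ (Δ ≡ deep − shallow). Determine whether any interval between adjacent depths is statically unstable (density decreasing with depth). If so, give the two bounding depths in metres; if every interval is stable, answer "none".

Evaluate Δρ/ρ₀ = −αΔT + βΔS across each adjacent pair:
  15–89 m: −αΔT+βΔS = −(1 × 10⁻⁴)(+4.4)+(7.1 × 10⁻⁴)(+0.95) = 2.3 × 10⁻⁴ → stable
  89–113 m: −αΔT+βΔS = −(1 × 10⁻⁴)(-2.7)+(7.1 × 10⁻⁴)(-0.23) = 1.1 × 10⁻⁴ → stable
  113–175 m: −αΔT+βΔS = −(1 × 10⁻⁴)(-7.2)+(7.1 × 10⁻⁴)(-0.41) = 4.3 × 10⁻⁴ → stable
  175–178 m: −αΔT+βΔS = −(1 × 10⁻⁴)(+2.1)+(7.1 × 10⁻⁴)(-3.91) = -3.0 × 10⁻³ → UNSTABLE
  178–260 m: −αΔT+βΔS = −(1 × 10⁻⁴)(+6.3)+(7.1 × 10⁻⁴)(+2.87) = 1.4 × 10⁻³ → stable
The 175–178 m interval has Δρ < 0: lighter water underlies denser water.

175–178 m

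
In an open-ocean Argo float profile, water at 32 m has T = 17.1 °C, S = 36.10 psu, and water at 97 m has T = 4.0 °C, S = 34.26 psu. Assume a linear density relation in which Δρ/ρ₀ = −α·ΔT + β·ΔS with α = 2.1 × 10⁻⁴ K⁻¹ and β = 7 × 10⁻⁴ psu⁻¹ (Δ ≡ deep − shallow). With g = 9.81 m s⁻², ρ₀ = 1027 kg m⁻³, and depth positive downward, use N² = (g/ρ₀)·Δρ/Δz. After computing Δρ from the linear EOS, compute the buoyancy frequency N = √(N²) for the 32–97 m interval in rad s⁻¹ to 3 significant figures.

ΔT = -13.1 K, ΔS = -1.84 psu (deep − shallow).
Δρ/ρ₀ = −αΔT + βΔS = 2.751 × 10⁻³ − 1.288 × 10⁻³ = 1.463 × 10⁻³, so Δρ ≈ 1.503 kg m⁻³.
N² = (g/ρ₀)·Δρ/Δz = g·(Δρ/ρ₀)/Δz = 9.81 × 1.463 × 10⁻³ / 65 = 2.2080 × 10⁻⁴ s⁻².
N = √(2.2080 × 10⁻⁴) = 0.014859 rad s⁻¹ ≈ 0.0149 rad s⁻¹.

0.0149 rad s⁻¹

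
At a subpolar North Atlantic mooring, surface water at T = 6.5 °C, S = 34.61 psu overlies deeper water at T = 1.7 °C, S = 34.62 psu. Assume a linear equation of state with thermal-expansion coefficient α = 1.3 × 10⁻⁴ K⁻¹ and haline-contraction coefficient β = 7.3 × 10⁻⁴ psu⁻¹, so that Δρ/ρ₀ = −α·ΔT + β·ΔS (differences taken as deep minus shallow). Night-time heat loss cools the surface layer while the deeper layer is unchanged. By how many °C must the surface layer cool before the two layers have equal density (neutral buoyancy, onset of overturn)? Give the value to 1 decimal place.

Neutral buoyancy requires Δρ = 0, i.e. −α(T_deep − T_surf′) + β(S_deep − S_surf) = 0.
T_surf′ = T_deep − (β/α)·ΔS = 1.7 − (7.3 × 10⁻⁴/1.3 × 10⁻⁴)·(+0.01) = 1.644 °C.
Cooling required: 6.5 − (1.644) = 4.856 °C.

4.9 °C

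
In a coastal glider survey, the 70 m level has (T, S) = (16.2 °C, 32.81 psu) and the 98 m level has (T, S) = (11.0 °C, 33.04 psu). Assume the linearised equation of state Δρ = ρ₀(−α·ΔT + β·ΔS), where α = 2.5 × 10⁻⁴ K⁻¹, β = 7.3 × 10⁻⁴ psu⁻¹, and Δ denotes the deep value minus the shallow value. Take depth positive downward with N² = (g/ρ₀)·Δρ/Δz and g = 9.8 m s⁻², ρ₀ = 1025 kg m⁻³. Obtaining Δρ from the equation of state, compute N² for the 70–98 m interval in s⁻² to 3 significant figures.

ΔT = -5.2 K, ΔS = +0.23 psu (deep − shallow).
Δρ/ρ₀ = −αΔT + βΔS = 1.30 × 10⁻³ + 1.679 × 10⁻⁴ = 1.4679 × 10⁻³, so Δρ ≈ 1.505 kg m⁻³.
N² = (g/ρ₀)·Δρ/Δz = g·(Δρ/ρ₀)/Δz = 9.8 × 1.4679 × 10⁻³ / 28 = 5.1377 × 10⁻⁴ s⁻² ≈ 5.14 × 10⁻⁴ s⁻².

5.14 × 10⁻⁴ s⁻²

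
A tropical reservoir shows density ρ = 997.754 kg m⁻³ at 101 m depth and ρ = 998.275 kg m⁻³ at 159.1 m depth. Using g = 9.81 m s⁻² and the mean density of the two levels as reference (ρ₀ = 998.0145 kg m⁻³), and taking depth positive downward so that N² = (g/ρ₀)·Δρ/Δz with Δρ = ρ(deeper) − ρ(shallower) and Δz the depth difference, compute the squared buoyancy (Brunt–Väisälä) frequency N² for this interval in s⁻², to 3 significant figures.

8.81 × 10⁻⁵ s⁻²

Δρ = 998.275 − 997.754 = 0.521 kg m⁻³ over Δz = 159.1 − 101 = 58.1 m.
N² = (9.81/998.0145) × (0.521/58.1) = 8.8144 × 10⁻⁵ s⁻² ≈ 8.81 × 10⁻⁵ s⁻².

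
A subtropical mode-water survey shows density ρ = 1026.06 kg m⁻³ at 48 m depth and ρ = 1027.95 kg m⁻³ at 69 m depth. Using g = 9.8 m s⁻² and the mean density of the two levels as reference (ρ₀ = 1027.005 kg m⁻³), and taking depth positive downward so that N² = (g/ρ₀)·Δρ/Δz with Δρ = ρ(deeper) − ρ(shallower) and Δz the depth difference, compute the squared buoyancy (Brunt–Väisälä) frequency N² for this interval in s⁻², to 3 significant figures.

Δρ = 1027.95 − 1026.06 = 1.89 kg m⁻³ over Δz = 69 − 48 = 21 m.
N² = (9.8/1027.005) × (1.89/21) = 8.5881 × 10⁻⁴ s⁻² ≈ 8.59 × 10⁻⁴ s⁻².
N² > 0, so the interval is statically stable.

8.59 × 10⁻⁴ s⁻²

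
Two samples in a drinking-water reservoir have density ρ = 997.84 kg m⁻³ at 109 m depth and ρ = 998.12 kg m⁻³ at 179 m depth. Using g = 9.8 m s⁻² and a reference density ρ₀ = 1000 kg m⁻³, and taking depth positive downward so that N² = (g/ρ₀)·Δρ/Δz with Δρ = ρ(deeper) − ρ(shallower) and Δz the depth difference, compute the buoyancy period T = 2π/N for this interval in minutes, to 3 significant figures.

16.7 min

Δρ = 998.12 − 997.84 = 0.28 kg m⁻³ over Δz = 179 − 109 = 70 m.
N² = (9.8/1000) × (0.28/70) = 3.9200 × 10⁻⁵ s⁻².
N = √(3.9200 × 10⁻⁵) = 6.2610 × 10⁻³ rad s⁻¹, so T = 2π/N = 1.0035 × 10³ s = 16.725 min ≈ 16.7 min.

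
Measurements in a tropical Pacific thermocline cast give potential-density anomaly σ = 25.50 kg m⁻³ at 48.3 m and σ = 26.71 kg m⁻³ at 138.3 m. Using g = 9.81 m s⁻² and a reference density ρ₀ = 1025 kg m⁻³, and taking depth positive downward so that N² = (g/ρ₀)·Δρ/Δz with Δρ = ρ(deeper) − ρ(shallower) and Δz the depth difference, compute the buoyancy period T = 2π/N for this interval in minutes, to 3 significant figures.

Δρ = 1026.71 − 1025.50 = 1.21 kg m⁻³ over Δz = 138.3 − 48.3 = 90 m.
N² = (9.81/1025) × (1.21/90) = 1.2867 × 10⁻⁴ s⁻².
N = √(1.2867 × 10⁻⁴) = 0.011343 rad s⁻¹, so T = 2π/N = 553.93 s = 9.2322 min ≈ 9.23 min.

9.23 min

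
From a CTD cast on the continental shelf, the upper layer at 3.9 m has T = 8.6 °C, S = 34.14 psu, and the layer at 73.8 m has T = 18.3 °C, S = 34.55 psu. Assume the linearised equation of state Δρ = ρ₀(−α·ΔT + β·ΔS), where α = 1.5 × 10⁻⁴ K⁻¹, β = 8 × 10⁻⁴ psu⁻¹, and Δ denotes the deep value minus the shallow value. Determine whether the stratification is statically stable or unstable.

ΔT = 18.3 − 8.6 = +9.7 K and ΔS = 34.55 − 34.14 = +0.41 psu (deep − shallow).
−αΔT = -1.455 × 10⁻³; βΔS = 3.28 × 10⁻⁴; sum Δρ/ρ₀ = -1.127 × 10⁻³.
Δρ/ρ₀ < 0, so Δρ < 0: deeper water is lighter → statically unstable; the column would overturn.

unstable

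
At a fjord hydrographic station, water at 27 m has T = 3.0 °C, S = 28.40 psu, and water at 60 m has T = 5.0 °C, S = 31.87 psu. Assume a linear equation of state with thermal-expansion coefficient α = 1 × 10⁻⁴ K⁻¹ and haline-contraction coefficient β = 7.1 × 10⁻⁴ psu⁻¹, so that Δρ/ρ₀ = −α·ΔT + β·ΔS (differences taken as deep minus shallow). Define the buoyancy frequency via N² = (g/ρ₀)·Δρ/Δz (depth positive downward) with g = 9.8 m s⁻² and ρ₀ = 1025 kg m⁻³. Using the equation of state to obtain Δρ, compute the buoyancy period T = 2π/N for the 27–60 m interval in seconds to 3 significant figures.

ΔT = +2.0 K, ΔS = +3.47 psu (deep − shallow).
Δρ/ρ₀ = −αΔT + βΔS = -2.00 × 10⁻⁴ + 2.4637 × 10⁻³ = 2.2637 × 10⁻³, so Δρ ≈ 2.320 kg m⁻³.
N² = (g/ρ₀)·Δρ/Δz = g·(Δρ/ρ₀)/Δz = 9.8 × 2.2637 × 10⁻³ / 33 = 6.7225 × 10⁻⁴ s⁻².
N = √(6.7225 × 10⁻⁴) = 0.025928 rad s⁻¹ → T = 2π/N = 242.33 s ≈ 242 s.

242 s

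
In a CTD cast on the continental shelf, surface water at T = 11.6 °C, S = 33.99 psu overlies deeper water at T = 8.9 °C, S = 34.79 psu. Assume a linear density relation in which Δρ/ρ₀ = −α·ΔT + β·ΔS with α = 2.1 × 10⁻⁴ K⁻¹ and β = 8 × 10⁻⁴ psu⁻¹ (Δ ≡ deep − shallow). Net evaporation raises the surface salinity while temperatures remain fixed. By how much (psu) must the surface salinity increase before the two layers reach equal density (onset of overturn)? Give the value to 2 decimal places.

Neutral buoyancy requires −α(T_deep − T_surf) + β(S_deep − S_surf′) = 0.
S_surf′ = S_deep − (α/β)·ΔT = 34.79 − (2.1 × 10⁻⁴/8 × 10⁻⁴)·(-2.7) = 35.4988 psu.
Increase required: 35.4988 − 33.99 = 1.5088 psu.

1.51 psu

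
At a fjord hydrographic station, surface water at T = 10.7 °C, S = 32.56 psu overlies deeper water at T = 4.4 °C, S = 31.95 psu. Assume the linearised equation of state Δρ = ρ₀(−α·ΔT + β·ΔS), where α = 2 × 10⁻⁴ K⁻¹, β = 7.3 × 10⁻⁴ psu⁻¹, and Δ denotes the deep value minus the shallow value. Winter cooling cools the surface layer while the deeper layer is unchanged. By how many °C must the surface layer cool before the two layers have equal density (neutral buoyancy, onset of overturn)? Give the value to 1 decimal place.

Neutral buoyancy requires Δρ = 0, i.e. −α(T_deep − T_surf′) + β(S_deep − S_surf) = 0.
T_surf′ = T_deep − (β/α)·ΔS = 4.4 − (7.3 × 10⁻⁴/2 × 10⁻⁴)·(-0.61) = 6.627 °C.
Cooling required: 10.7 − (6.627) = 4.073 °C.

4.1 °C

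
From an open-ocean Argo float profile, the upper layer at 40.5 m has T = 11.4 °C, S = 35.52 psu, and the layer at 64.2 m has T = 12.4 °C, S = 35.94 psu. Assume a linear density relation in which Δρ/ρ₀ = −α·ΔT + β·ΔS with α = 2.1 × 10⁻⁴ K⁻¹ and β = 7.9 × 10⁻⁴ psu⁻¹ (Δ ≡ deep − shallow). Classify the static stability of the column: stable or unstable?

stable

ΔT = 12.4 − 11.4 = +1.0 K and ΔS = 35.94 − 35.52 = +0.42 psu (deep − shallow).
−αΔT = -2.10 × 10⁻⁴; βΔS = 3.318 × 10⁻⁴; sum Δρ/ρ₀ = 1.218 × 10⁻⁴.
Δρ/ρ₀ > 0, so Δρ > 0: deeper water is denser → statically stable.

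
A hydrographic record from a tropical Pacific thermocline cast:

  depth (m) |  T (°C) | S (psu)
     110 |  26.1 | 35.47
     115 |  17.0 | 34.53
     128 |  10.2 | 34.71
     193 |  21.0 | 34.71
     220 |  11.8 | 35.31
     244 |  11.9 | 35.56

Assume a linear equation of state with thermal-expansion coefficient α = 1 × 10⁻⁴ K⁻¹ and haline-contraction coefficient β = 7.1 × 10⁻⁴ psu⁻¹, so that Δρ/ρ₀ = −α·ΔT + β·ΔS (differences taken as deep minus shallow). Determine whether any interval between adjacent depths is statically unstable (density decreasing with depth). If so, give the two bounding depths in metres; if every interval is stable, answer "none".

Evaluate Δρ/ρ₀ = −αΔT + βΔS across each adjacent pair:
  110–115 m: −αΔT+βΔS = −(1 × 10⁻⁴)(-9.1)+(7.1 × 10⁻⁴)(-0.94) = 2.4 × 10⁻⁴ → stable
  115–128 m: −αΔT+βΔS = −(1 × 10⁻⁴)(-6.8)+(7.1 × 10⁻⁴)(+0.18) = 8.1 × 10⁻⁴ → stable
  128–193 m: −αΔT+βΔS = −(1 × 10⁻⁴)(+10.8)+(7.1 × 10⁻⁴)(+0.00) = -1.1 × 10⁻³ → UNSTABLE
  193–220 m: −αΔT+βΔS = −(1 × 10⁻⁴)(-9.2)+(7.1 × 10⁻⁴)(+0.60) = 1.3 × 10⁻³ → stable
  220–244 m: −αΔT+βΔS = −(1 × 10⁻⁴)(+0.1)+(7.1 × 10⁻⁴)(+0.25) = 1.7 × 10⁻⁴ → stable
The 128–193 m interval has Δρ < 0: lighter water underlies denser water.

128–193 m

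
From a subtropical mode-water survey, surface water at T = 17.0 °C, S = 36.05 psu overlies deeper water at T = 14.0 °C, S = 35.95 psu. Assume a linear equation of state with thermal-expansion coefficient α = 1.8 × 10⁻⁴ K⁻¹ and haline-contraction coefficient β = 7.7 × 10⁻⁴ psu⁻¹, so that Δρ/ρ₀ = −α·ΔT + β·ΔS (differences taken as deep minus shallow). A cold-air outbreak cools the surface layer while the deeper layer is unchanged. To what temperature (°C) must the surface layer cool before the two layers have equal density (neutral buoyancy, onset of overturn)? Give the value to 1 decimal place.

Neutral buoyancy requires Δρ = 0, i.e. −α(T_deep − T_surf′) + β(S_deep − S_surf) = 0.
T_surf′ = T_deep − (β/α)·ΔS = 14.0 − (7.7 × 10⁻⁴/1.8 × 10⁻⁴)·(-0.10) = 14.428 °C.
Cooling required: 17.0 − (14.428) = 2.572 °C.

14.4 °C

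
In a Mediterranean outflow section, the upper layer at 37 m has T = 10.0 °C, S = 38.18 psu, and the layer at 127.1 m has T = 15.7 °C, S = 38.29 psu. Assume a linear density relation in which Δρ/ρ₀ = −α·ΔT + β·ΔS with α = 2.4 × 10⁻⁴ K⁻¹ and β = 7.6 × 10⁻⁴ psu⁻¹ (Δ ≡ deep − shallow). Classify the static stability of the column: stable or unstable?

unstable

ΔT = 15.7 − 10.0 = +5.7 K and ΔS = 38.29 − 38.18 = +0.11 psu (deep − shallow).
−αΔT = -1.368 × 10⁻³; βΔS = 8.36 × 10⁻⁵; sum Δρ/ρ₀ = -1.2844 × 10⁻³.
Δρ/ρ₀ < 0, so Δρ < 0: deeper water is lighter → statically unstable; the column would overturn.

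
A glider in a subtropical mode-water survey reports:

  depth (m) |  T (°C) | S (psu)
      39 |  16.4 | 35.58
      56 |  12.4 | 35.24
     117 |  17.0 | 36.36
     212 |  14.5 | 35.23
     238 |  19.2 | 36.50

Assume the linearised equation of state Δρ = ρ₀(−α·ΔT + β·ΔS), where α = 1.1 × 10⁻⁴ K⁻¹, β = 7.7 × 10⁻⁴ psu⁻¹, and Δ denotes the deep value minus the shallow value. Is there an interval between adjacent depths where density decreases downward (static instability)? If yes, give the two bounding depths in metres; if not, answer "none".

Evaluate Δρ/ρ₀ = −αΔT + βΔS across each adjacent pair:
  39–56 m: −αΔT+βΔS = −(1.1 × 10⁻⁴)(-4.0)+(7.7 × 10⁻⁴)(-0.34) = 1.8 × 10⁻⁴ → stable
  56–117 m: −αΔT+βΔS = −(1.1 × 10⁻⁴)(+4.6)+(7.7 × 10⁻⁴)(+1.12) = 3.6 × 10⁻⁴ → stable
  117–212 m: −αΔT+βΔS = −(1.1 × 10⁻⁴)(-2.5)+(7.7 × 10⁻⁴)(-1.13) = -6.0 × 10⁻⁴ → UNSTABLE
  212–238 m: −αΔT+βΔS = −(1.1 × 10⁻⁴)(+4.7)+(7.7 × 10⁻⁴)(+1.27) = 4.6 × 10⁻⁴ → stable
The 117–212 m interval has Δρ < 0: lighter water underlies denser water.

117–212 m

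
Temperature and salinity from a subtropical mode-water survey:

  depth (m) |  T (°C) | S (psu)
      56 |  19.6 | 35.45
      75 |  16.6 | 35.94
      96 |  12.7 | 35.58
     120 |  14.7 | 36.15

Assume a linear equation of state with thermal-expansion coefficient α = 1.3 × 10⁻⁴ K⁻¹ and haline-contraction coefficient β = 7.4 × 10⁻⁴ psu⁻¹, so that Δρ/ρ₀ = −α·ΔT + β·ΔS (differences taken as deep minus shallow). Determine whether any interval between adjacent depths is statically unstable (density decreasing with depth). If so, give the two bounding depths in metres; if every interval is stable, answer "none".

none

Evaluate Δρ/ρ₀ = −αΔT + βΔS across each adjacent pair:
  56–75 m: −αΔT+βΔS = −(1.3 × 10⁻⁴)(-3.0)+(7.4 × 10⁻⁴)(+0.49) = 7.5 × 10⁻⁴ → stable
  75–96 m: −αΔT+βΔS = −(1.3 × 10⁻⁴)(-3.9)+(7.4 × 10⁻⁴)(-0.36) = 2.4 × 10⁻⁴ → stable
  96–120 m: −αΔT+βΔS = −(1.3 × 10⁻⁴)(+2.0)+(7.4 × 10⁻⁴)(+0.57) = 1.6 × 10⁻⁴ → stable
Every interval has Δρ > 0: the column is stably stratified throughout.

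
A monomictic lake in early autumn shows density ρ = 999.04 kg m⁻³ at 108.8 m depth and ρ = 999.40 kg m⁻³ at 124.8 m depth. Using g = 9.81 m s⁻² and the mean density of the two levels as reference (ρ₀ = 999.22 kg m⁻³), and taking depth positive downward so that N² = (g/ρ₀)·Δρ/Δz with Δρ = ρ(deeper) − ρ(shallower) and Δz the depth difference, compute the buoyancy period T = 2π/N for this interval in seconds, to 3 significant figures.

Δρ = 999.40 − 999.04 = 0.36 kg m⁻³ over Δz = 124.8 − 108.8 = 16 m.
N² = (9.81/999.22) × (0.36/16) = 2.2090 × 10⁻⁴ s⁻².
N = √(2.2090 × 10⁻⁴) = 0.014863 rad s⁻¹, so T = 2π/N = 422.74 s ≈ 423 s.
N² > 0, so the interval is statically stable.

423 s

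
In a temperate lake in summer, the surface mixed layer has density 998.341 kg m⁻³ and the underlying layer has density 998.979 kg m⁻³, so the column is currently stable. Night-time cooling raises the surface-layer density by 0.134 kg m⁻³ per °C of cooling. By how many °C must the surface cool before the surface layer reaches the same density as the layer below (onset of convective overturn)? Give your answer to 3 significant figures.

Density deficit of the surface layer: 998.979 − 998.341 = 0.638 kg m⁻³.
Required change = 0.638 / 0.134 = 4.76 °C.

4.76 °C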